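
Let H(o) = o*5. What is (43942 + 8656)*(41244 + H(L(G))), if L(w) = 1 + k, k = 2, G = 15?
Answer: 2170140882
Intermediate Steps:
L(w) = 3 (L(w) = 1 + 2 = 3)
H(o) = 5*o
(43942 + 8656)*(41244 + H(L(G))) = (43942 + 8656)*(41244 + 5*3) = 52598*(41244 + 15) = 52598*41259 = 2170140882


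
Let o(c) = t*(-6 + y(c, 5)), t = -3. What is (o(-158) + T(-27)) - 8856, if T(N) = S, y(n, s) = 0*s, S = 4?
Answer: -8834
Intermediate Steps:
y(n, s) = 0
T(N) = 4
o(c) = 18 (o(c) = -3*(-6 + 0) = -3*(-6) = 18)
(o(-158) + T(-27)) - 8856 = (18 + 4) - 8856 = 22 - 8856 = -8834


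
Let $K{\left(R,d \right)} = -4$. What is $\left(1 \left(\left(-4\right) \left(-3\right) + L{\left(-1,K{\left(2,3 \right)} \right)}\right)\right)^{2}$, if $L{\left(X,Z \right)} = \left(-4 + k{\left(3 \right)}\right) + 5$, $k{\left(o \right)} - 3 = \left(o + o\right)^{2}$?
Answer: $2704$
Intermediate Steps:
$k{\left(o \right)} = 3 + 4 o^{2}$ ($k{\left(o \right)} = 3 + \left(o + o\right)^{2} = 3 + \left(2 o\right)^{2} = 3 + 4 o^{2}$)
$L{\left(X,Z \right)} = 40$ ($L{\left(X,Z \right)} = \left(-4 + \left(3 + 4 \cdot 3^{2}\right)\right) + 5 = \left(-4 + \left(3 + 4 \cdot 9\right)\right) + 5 = \left(-4 + \left(3 + 36\right)\right) + 5 = \left(-4 + 39\right) + 5 = 35 + 5 = 40$)
$\left(1 \left(\left(-4\right) \left(-3\right) + L{\left(-1,K{\left(2,3 \right)} \right)}\right)\right)^{2} = \left(1 \left(\left(-4\right) \left(-3\right) + 40\right)\right)^{2} = \left(1 \left(12 + 40\right)\right)^{2} = \left(1 \cdot 52\right)^{2} = 52^{2} = 2704$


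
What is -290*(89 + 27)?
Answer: -33640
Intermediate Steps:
-290*(89 + 27) = -290*116 = -33640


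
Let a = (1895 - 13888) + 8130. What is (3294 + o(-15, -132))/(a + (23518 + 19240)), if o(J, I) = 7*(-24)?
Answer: 1042/12965 ≈ 0.080370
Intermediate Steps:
o(J, I) = -168
a = -3863 (a = -11993 + 8130 = -3863)
(3294 + o(-15, -132))/(a + (23518 + 19240)) = (3294 - 168)/(-3863 + (23518 + 19240)) = 3126/(-3863 + 42758) = 3126/38895 = 3126*(1/38895) = 1042/12965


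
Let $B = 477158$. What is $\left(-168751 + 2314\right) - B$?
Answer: $-643595$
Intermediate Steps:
$\left(-168751 + 2314\right) - B = \left(-168751 + 2314\right) - 477158 = -166437 - 477158 = -643595$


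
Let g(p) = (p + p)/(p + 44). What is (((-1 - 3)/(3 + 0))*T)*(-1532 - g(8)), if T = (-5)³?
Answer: -3320000/13 ≈ -2.5538e+5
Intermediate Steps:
g(p) = 2*p/(44 + p) (g(p) = (2*p)/(44 + p) = 2*p/(44 + p))
T = -125
(((-1 - 3)/(3 + 0))*T)*(-1532 - g(8)) = (((-1 - 3)/(3 + 0))*(-125))*(-1532 - 2*8/(44 + 8)) = (-4/3*(-125))*(-1532 - 2*8/52) = (-4*⅓*(-125))*(-1532 - 2*8/52) = (-4/3*(-125))*(-1532 - 1*4/13) = 500*(-1532 - 4/13)/3 = (500/3)*(-19920/13) = -3320000/13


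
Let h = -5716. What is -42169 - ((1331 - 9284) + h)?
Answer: -28500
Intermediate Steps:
-42169 - ((1331 - 9284) + h) = -42169 - ((1331 - 9284) - 5716) = -42169 - (-7953 - 5716) = -42169 - 1*(-13669) = -42169 + 13669 = -28500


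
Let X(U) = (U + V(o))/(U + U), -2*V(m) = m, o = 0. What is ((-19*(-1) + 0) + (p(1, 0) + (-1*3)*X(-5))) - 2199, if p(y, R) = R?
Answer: -4363/2 ≈ -2181.5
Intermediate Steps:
V(m) = -m/2
X(U) = 1/2 (X(U) = (U - 1/2*0)/(U + U) = (U + 0)/((2*U)) = U*(1/(2*U)) = 1/2)
((-19*(-1) + 0) + (p(1, 0) + (-1*3)*X(-5))) - 2199 = ((-19*(-1) + 0) + (0 - 1*3*(1/2))) - 2199 = ((19 + 0) + (0 - 3*1/2)) - 2199 = (19 + (0 - 3/2)) - 2199 = (19 - 3/2) - 2199 = 35/2 - 2199 = -4363/2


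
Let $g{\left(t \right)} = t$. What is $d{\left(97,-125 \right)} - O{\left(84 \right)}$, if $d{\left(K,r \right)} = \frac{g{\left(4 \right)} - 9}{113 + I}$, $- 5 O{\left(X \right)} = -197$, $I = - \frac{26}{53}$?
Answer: $- \frac{1176036}{29815} \approx -39.444$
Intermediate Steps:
$I = - \frac{26}{53}$ ($I = \left(-26\right) \frac{1}{53} = - \frac{26}{53} \approx -0.49057$)
$O{\left(X \right)} = \frac{197}{5}$ ($O{\left(X \right)} = \left(- \frac{1}{5}\right) \left(-197\right) = \frac{197}{5}$)
$d{\left(K,r \right)} = - \frac{265}{5963}$ ($d{\left(K,r \right)} = \frac{4 - 9}{113 - \frac{26}{53}} = - \frac{5}{\frac{5963}{53}} = \left(-5\right) \frac{53}{5963} = - \frac{265}{5963}$)
$d{\left(97,-125 \right)} - O{\left(84 \right)} = - \frac{265}{5963} - \frac{197}{5} = - \frac{1176036}{29815}$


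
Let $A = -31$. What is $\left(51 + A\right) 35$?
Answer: $700$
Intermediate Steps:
$\left(51 + A\right) 35 = \left(51 - 31\right) 35 = 20 \cdot 35 = 700$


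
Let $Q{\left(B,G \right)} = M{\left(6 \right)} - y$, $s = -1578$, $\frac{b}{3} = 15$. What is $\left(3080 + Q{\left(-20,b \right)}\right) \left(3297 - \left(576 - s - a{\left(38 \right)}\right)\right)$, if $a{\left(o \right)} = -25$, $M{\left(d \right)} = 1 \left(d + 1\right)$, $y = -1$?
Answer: $3452384$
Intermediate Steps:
$b = 45$ ($b = 3 \cdot 15 = 45$)
$M{\left(d \right)} = 1 + d$ ($M{\left(d \right)} = 1 \left(1 + d\right) = 1 + d$)
$Q{\left(B,G \right)} = 8$ ($Q{\left(B,G \right)} = \left(1 + 6\right) - -1 = 7 + 1 = 8$)
$\left(3080 + Q{\left(-20,b \right)}\right) \left(3297 - \left(576 - s - a{\left(38 \right)}\right)\right) = \left(3080 + 8\right) \left(3297 - 2179\right) = 3088 \left(3297 - 2179\right) = 3088 \cdot 1118 = 3452384$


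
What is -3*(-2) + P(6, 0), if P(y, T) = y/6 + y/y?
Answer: 8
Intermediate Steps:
P(y, T) = 1 + y/6 (P(y, T) = y*(⅙) + 1 = y/6 + 1 = 1 + y/6)
-3*(-2) + P(6, 0) = -3*(-2) + (1 + (⅙)*6) = 6 + (1 + 1) = 6 + 2 = 8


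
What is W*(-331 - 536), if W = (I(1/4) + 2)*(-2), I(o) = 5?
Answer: 12138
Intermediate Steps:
W = -14 (W = (5 + 2)*(-2) = 7*(-2) = -14)
W*(-331 - 536) = -14*(-331 - 536) = -14*(-867) = 12138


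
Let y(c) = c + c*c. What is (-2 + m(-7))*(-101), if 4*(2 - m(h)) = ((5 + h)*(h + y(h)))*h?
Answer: 24745/2 ≈ 12373.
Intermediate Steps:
y(c) = c + c**2
m(h) = 2 - h*(5 + h)*(h + h*(1 + h))/4 (m(h) = 2 - (5 + h)*(h + h*(1 + h))*h/4 = 2 - h*(5 + h)*(h + h*(1 + h))/4)
(-2 + m(-7))*(-101) = (-2 + (2 - 7/4*(-7)**3 - 5/2*(-7)**2 - 1/4*(-7)**4))*(-101) = (-2 + (2 - 7/4*(-343) - 5/2*49 - 1/4*2401))*(-101) = (-2 + (2 + 2401/4 - 245/2 - 2401/4))*(-101) = (-2 - 241/2)*(-101) = -245/2*(-101) = 24745/2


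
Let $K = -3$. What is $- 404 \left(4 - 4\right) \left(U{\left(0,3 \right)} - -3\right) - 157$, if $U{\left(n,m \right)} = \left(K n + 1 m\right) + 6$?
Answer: $-157$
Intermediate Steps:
$U{\left(n,m \right)} = 6 + m - 3 n$ ($U{\left(n,m \right)} = \left(- 3 n + 1 m\right) + 6 = \left(- 3 n + m\right) + 6 = \left(m - 3 n\right) + 6 = 6 + m - 3 n$)
$- 404 \left(4 - 4\right) \left(U{\left(0,3 \right)} - -3\right) - 157 = - 404 \left(4 - 4\right) \left(\left(6 + 3 - 0\right) - -3\right) - 157 = - 404 \cdot 0 \left(\left(6 + 3 + 0\right) + 3\right) - 157 = - 404 \cdot 0 \left(9 + 3\right) - 157 = - 404 \cdot 0 \cdot 12 - 157 = \left(-404\right) 0 - 157 = 0 - 157 = -157$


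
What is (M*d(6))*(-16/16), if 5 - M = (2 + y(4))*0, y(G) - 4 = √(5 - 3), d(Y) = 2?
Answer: -10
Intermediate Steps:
y(G) = 4 + √2 (y(G) = 4 + √(5 - 3) = 4 + √2)
M = 5 (M = 5 - (2 + (4 + √2))*0 = 5 - (6 + √2)*0 = 5 - 1*0 = 5 + 0 = 5)
(M*d(6))*(-16/16) = (5*2)*(-16/16) = 10*(-16*1/16) = 10*(-1) = -10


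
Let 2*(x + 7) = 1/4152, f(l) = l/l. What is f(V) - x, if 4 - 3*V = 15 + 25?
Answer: 66431/8304 ≈ 7.9999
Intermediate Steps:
V = -12 (V = 4/3 - (15 + 25)/3 = 4/3 - ⅓*40 = 4/3 - 40/3 = -12)
f(l) = 1
x = -58127/8304 (x = -7 + (½)/4152 = -7 + (½)*(1/4152) = -7 + 1/8304 = -58127/8304 ≈ -6.9999)
f(V) - x = 1 - 1*(-58127/8304) = 1 + 58127/8304 = 66431/8304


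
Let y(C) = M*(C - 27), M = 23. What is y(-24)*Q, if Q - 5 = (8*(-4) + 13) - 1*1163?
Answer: 1380621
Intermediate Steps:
y(C) = -621 + 23*C (y(C) = 23*(C - 27) = 23*(-27 + C) = -621 + 23*C)
Q = -1177 (Q = 5 + ((8*(-4) + 13) - 1*1163) = 5 + ((-32 + 13) - 1163) = 5 + (-19 - 1163) = 5 - 1182 = -1177)
y(-24)*Q = (-621 + 23*(-24))*(-1177) = (-621 - 552)*(-1177) = -1173*(-1177) = 1380621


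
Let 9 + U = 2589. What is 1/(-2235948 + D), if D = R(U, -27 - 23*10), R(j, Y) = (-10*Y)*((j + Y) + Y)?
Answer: 1/3073672 ≈ 3.2534e-7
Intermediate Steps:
U = 2580 (U = -9 + 2589 = 2580)
R(j, Y) = -10*Y*(j + 2*Y) (R(j, Y) = (-10*Y)*((Y + j) + Y) = (-10*Y)*(j + 2*Y) = -10*Y*(j + 2*Y))
D = 5309620 (D = -10*(-27 - 23*10)*(2580 + 2*(-27 - 23*10)) = -10*(-27 - 230)*(2580 + 2*(-27 - 230)) = -10*(-257)*(2580 + 2*(-257)) = -10*(-257)*(2580 - 514) = -10*(-257)*2066 = 5309620)
1/(-2235948 + D) = 1/(-2235948 + 5309620) = 1/3073672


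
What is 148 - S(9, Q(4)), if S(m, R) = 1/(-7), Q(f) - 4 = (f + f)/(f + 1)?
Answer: 1037/7 ≈ 148.14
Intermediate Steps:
Q(f) = 4 + 2*f/(1 + f) (Q(f) = 4 + (f + f)/(f + 1) = 4 + (2*f)/(1 + f) = 4 + 2*f/(1 + f))
S(m, R) = -1/7
148 - S(9, Q(4)) = 148 - 1*(-1/7) = 148 + 1/7 = 1037/7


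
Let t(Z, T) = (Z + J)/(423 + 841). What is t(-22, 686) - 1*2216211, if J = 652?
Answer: -1400645037/632 ≈ -2.2162e+6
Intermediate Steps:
t(Z, T) = 163/316 + Z/1264 (t(Z, T) = (Z + 652)/(423 + 841) = (652 + Z)/1264 = (652 + Z)*(1/1264) = 163/316 + Z/1264)
t(-22, 686) - 1*2216211 = (163/316 + (1/1264)*(-22)) - 1*2216211 = (163/316 - 11/632) - 2216211 = 315/632 - 2216211 = -1400645037/632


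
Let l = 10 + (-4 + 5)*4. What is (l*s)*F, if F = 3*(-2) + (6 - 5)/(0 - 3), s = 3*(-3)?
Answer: 798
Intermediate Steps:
s = -9
l = 14 (l = 10 + 1*4 = 10 + 4 = 14)
F = -19/3 (F = -6 + 1/(-3) = -6 + 1*(-⅓) = -6 - ⅓ = -19/3 ≈ -6.3333)
(l*s)*F = (14*(-9))*(-19/3) = -126*(-19/3) = 798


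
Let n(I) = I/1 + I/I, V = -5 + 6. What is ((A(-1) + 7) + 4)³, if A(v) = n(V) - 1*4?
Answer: 729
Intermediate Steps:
V = 1
n(I) = 1 + I (n(I) = I*1 + 1 = I + 1 = 1 + I)
A(v) = -2 (A(v) = (1 + 1) - 1*4 = 2 - 4 = -2)
((A(-1) + 7) + 4)³ = ((-2 + 7) + 4)³ = (5 + 4)³ = 9³ = 729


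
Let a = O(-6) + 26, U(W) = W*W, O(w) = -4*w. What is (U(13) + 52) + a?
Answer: 271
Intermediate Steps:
U(W) = W²
a = 50 (a = -4*(-6) + 26 = 24 + 26 = 50)
(U(13) + 52) + a = (13² + 52) + 50 = (169 + 52) + 50 = 221 + 50 = 271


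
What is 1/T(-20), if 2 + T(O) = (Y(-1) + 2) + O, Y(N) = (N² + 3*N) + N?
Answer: -1/23 ≈ -0.043478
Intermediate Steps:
Y(N) = N² + 4*N
T(O) = -3 + O (T(O) = -2 + ((-(4 - 1) + 2) + O) = -2 + ((-1*3 + 2) + O) = -2 + ((-3 + 2) + O) = -2 + (-1 + O) = -3 + O)
1/T(-20) = 1/(-3 - 20) = 1/(-23) = -1/23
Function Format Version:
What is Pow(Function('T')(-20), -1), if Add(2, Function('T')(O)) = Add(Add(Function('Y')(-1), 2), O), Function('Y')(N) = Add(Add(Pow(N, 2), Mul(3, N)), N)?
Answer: Rational(-1, 23) ≈ -0.043478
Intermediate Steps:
Function('Y')(N) = Add(Pow(N, 2), Mul(4, N))
Function('T')(O) = Add(-3, O) (Function('T')(O) = Add(-2, Add(Add(Mul(-1, Add(4, -1)), 2), O)) = Add(-2, Add(Add(Mul(-1, 3), 2), O)) = Add(-2, Add(Add(-3, 2), O)) = Add(-2, Add(-1, O)) = Add(-3, O))
Pow(Function('T')(-20), -1) = Pow(Add(-3, -20), -1) = Pow(-23, -1) = Rational(-1, 23)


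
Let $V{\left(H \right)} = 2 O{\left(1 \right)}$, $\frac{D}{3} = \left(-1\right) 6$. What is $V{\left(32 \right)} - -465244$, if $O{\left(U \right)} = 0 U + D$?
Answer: $465208$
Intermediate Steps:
$D = -18$ ($D = 3 \left(\left(-1\right) 6\right) = 3 \left(-6\right) = -18$)
$O{\left(U \right)} = -18$ ($O{\left(U \right)} = 0 U - 18 = 0 - 18 = -18$)
$V{\left(H \right)} = -36$ ($V{\left(H \right)} = 2 \left(-18\right) = -36$)
$V{\left(32 \right)} - -465244 = -36 - -465244 = -36 + 465244 = 465208$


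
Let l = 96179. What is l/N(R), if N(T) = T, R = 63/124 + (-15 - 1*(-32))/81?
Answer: 966021876/7211 ≈ 1.3397e+5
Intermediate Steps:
R = 7211/10044 (R = 63*(1/124) + (-15 + 32)*(1/81) = 63/124 + 17*(1/81) = 63/124 + 17/81 = 7211/10044 ≈ 0.71794)
l/N(R) = 96179/(7211/10044) = 96179*(10044/7211) = 966021876/7211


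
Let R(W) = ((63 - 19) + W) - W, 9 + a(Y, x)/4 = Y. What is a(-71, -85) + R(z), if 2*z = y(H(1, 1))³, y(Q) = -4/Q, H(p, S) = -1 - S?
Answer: -276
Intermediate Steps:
a(Y, x) = -36 + 4*Y
z = 4 (z = (-4/(-1 - 1*1))³/2 = (-4/(-1 - 1))³/2 = (-4/(-2))³/2 = (-4*(-½))³/2 = (½)*2³ = (½)*8 = 4)
R(W) = 44 (R(W) = (44 + W) - W = 44)
a(-71, -85) + R(z) = (-36 + 4*(-71)) + 44 = (-36 - 284) + 44 = -320 + 44 = -276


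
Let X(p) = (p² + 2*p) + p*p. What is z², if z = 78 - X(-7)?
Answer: 36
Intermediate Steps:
X(p) = 2*p + 2*p² (X(p) = (p² + 2*p) + p² = 2*p + 2*p²)
z = -6 (z = 78 - 2*(-7)*(1 - 7) = 78 - 2*(-7)*(-6) = 78 - 1*84 = 78 - 84 = -6)
z² = (-6)² = 36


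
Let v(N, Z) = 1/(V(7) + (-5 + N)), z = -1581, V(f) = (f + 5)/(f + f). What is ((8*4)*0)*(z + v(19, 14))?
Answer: 0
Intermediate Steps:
V(f) = (5 + f)/(2*f) (V(f) = (5 + f)/((2*f)) = (5 + f)*(1/(2*f)) = (5 + f)/(2*f))
v(N, Z) = 1/(-29/7 + N) (v(N, Z) = 1/((1/2)*(5 + 7)/7 + (-5 + N)) = 1/((1/2)*(1/7)*12 + (-5 + N)) = 1/(6/7 + (-5 + N)) = 1/(-29/7 + N))
((8*4)*0)*(z + v(19, 14)) = ((8*4)*0)*(-1581 + 7/(-29 + 7*19)) = (32*0)*(-1581 + 7/(-29 + 133)) = 0*(-1581 + 7/104) = 0*(-164417/104) = 0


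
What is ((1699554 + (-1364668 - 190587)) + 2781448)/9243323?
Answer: 2925747/9243323 ≈ 0.31653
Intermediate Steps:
((1699554 + (-1364668 - 190587)) + 2781448)/9243323 = ((1699554 - 1555255) + 2781448)*(1/9243323) = (144299 + 2781448)*(1/9243323) = 2925747*(1/9243323) = 2925747/9243323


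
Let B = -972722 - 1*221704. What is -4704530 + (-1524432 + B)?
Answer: -7423388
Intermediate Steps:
B = -1194426 (B = -972722 - 221704 = -1194426)
-4704530 + (-1524432 + B) = -4704530 + (-1524432 - 1194426) = -4704530 - 2718858 = -7423388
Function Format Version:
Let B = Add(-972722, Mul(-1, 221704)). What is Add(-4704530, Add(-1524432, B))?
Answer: -7423388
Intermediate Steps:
B = -1194426 (B = Add(-972722, -221704) = -1194426)
Add(-4704530, Add(-1524432, B)) = Add(-4704530, Add(-1524432, -1194426)) = Add(-4704530, -2718858) = -7423388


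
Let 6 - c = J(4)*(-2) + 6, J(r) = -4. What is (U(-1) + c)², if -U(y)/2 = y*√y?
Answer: 60 - 32*I ≈ 60.0 - 32.0*I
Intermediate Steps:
U(y) = -2*y^(3/2) (U(y) = -2*y*√y = -2*y^(3/2))
c = -8 (c = 6 - (-4*(-2) + 6) = 6 - (8 + 6) = 6 - 1*14 = 6 - 14 = -8)
(U(-1) + c)² = (-(-2)*I - 8)² = (2*I - 8)² = (-8 + 2*I)²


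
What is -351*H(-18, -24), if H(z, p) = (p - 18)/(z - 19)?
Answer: -14742/37 ≈ -398.43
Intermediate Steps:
H(z, p) = (-18 + p)/(-19 + z)
-351*H(-18, -24) = -351*(-18 - 24)/(-19 - 18) = -351*(-42)/(-37) = -(-351)*(-42)/37 = -351*42/37 = -14742/37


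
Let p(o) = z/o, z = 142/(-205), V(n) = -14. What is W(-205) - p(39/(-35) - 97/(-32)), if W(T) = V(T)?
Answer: -1200570/88027 ≈ -13.639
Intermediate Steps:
z = -142/205 (z = 142*(-1/205) = -142/205 ≈ -0.69268)
W(T) = -14
p(o) = -142/(205*o)
W(-205) - p(39/(-35) - 97/(-32)) = -14 - (-142)/(205*(39/(-35) - 97/(-32))) = -14 - (-142)/(205*(39*(-1/35) - 97*(-1/32))) = -14 - (-142)/(205*(-39/35 + 97/32)) = -14 - (-142)/(205*2147/1120) = -14 - (-142)*1120/(205*2147) = -14 - 1*(-31808/88027) = -14 + 31808/88027 = -1200570/88027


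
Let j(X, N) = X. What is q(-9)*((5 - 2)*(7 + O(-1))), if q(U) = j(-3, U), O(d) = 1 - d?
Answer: -81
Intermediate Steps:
q(U) = -3
q(-9)*((5 - 2)*(7 + O(-1))) = -3*(5 - 2)*(7 + (1 - 1*(-1))) = -9*(7 + (1 + 1)) = -9*(7 + 2) = -9*9 = -3*27 = -81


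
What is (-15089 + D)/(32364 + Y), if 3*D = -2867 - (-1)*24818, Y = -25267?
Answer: -7772/7097 ≈ -1.0951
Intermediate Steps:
D = 7317 (D = (-2867 - (-1)*24818)/3 = (-2867 - 1*(-24818))/3 = (-2867 + 24818)/3 = (⅓)*21951 = 7317)
(-15089 + D)/(32364 + Y) = (-15089 + 7317)/(32364 - 25267) = -7772/7097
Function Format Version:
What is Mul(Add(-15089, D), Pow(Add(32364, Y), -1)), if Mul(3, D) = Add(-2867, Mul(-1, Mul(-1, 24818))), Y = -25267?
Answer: Rational(-7772, 7097) ≈ -1.0951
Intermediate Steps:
D = 7317 (D = Mul(Rational(1, 3), Add(-2867, Mul(-1, Mul(-1, 24818)))) = Mul(Rational(1, 3), Add(-2867, Mul(-1, -24818))) = Mul(Rational(1, 3), Add(-2867, 24818)) = Mul(Rational(1, 3), 21951) = 7317)
Mul(Add(-15089, D), Pow(Add(32364, Y), -1)) = Mul(Add(-15089, 7317), Pow(Add(32364, -25267), -1)) = Mul(-7772, Pow(7097, -1)) = Mul(-7772, Rational(1, 7097)) = Rational(-7772, 7097)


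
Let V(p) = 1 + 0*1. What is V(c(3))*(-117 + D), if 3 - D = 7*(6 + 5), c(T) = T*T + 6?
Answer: -191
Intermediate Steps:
c(T) = 6 + T² (c(T) = T² + 6 = 6 + T²)
D = -74 (D = 3 - 7*(6 + 5) = 3 - 7*11 = 3 - 1*77 = 3 - 77 = -74)
V(p) = 1 (V(p) = 1 + 0 = 1)
V(c(3))*(-117 + D) = 1*(-117 - 74) = 1*(-191) = -191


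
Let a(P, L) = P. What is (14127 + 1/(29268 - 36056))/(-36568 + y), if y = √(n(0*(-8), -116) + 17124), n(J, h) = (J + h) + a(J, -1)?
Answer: -438331816825/1134615571176 - 95894075*√1063/2269231142352 ≈ -0.38770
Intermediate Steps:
n(J, h) = h + 2*J (n(J, h) = (J + h) + J = h + 2*J)
y = 4*√1063 (y = √((-116 + 2*(0*(-8))) + 17124) = √((-116 + 2*0) + 17124) = √((-116 + 0) + 17124) = √(-116 + 17124) = √17008 = 4*√1063 ≈ 130.41)
(14127 + 1/(29268 - 36056))/(-36568 + y) = (14127 + 1/(29268 - 36056))/(-36568 + 4*√1063) = (14127 + 1/(-6788))/(-36568 + 4*√1063) = (14127 - 1/6788)/(-36568 + 4*√1063) = 95894075/(6788*(-36568 + 4*√1063))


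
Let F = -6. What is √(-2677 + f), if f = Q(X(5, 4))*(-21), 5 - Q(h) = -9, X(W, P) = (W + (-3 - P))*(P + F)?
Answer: I*√2971 ≈ 54.507*I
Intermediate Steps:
X(W, P) = (-6 + P)*(-3 + W - P) (X(W, P) = (W + (-3 - P))*(P - 6) = (-3 + W - P)*(-6 + P) = (-6 + P)*(-3 + W - P))
Q(h) = 14 (Q(h) = 5 - 1*(-9) = 5 + 9 = 14)
f = -294 (f = 14*(-21) = -294)
√(-2677 + f) = √(-2677 - 294) = √(-2971) = I*√2971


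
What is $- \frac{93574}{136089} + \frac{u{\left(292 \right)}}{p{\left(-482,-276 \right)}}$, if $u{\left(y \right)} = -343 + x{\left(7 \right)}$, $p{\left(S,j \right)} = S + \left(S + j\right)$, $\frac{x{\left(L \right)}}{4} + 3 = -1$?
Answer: $- \frac{67175809}{168750360} \approx -0.39808$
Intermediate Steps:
$x{\left(L \right)} = -16$ ($x{\left(L \right)} = -12 + 4 \left(-1\right) = -12 - 4 = -16$)
$p{\left(S,j \right)} = j + 2 S$
$u{\left(y \right)} = -359$ ($u{\left(y \right)} = -343 - 16 = -359$)
$- \frac{93574}{136089} + \frac{u{\left(292 \right)}}{p{\left(-482,-276 \right)}} = - \frac{93574}{136089} - \frac{359}{-276 + 2 \left(-482\right)} = \left(-93574\right) \frac{1}{136089} - \frac{359}{-276 - 964} = - \frac{93574}{136089} - \frac{359}{-1240} = - \frac{93574}{136089} - - \frac{359}{1240} = - \frac{93574}{136089} + \frac{359}{1240} = - \frac{67175809}{168750360}$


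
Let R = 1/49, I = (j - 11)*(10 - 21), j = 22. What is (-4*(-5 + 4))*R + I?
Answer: -5925/49 ≈ -120.92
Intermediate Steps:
I = -121 (I = (22 - 11)*(10 - 21) = 11*(-11) = -121)
R = 1/49 ≈ 0.020408
(-4*(-5 + 4))*R + I = -4*(-5 + 4)*(1/49) - 121 = -4*(-1)*(1/49) - 121 = 4*(1/49) - 121 = 4/49 - 121 = -5925/49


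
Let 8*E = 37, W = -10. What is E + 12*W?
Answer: -923/8 ≈ -115.38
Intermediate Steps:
E = 37/8 (E = (1/8)*37 = 37/8 ≈ 4.6250)
E + 12*W = 37/8 + 12*(-10) = 37/8 - 120 = -923/8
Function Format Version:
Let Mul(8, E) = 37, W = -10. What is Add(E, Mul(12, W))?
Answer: Rational(-923, 8) ≈ -115.38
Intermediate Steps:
E = Rational(37, 8) (E = Mul(Rational(1, 8), 37) = Rational(37, 8) ≈ 4.6250)
Add(E, Mul(12, W)) = Add(Rational(37, 8), Mul(12, -10)) = Add(Rational(37, 8), -120) = Rational(-923, 8)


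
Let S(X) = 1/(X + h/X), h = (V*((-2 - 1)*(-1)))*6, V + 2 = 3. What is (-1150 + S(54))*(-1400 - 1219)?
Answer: 490923693/163 ≈ 3.0118e+6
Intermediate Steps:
V = 1 (V = -2 + 3 = 1)
h = 18 (h = (1*((-2 - 1)*(-1)))*6 = (1*(-3*(-1)))*6 = (1*3)*6 = 3*6 = 18)
S(X) = 1/(X + 18/X)
(-1150 + S(54))*(-1400 - 1219) = (-1150 + 54/(18 + 54²))*(-1400 - 1219) = (-1150 + 54/(18 + 2916))*(-2619) = (-1150 + 54/2934)*(-2619) = (-1150 + 54*(1/2934))*(-2619) = (-1150 + 3/163)*(-2619) = -187447/163*(-2619) = 490923693/163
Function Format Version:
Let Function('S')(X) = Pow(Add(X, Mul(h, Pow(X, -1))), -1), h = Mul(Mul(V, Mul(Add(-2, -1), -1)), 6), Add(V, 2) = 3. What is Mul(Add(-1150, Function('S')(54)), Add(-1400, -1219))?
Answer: Rational(490923693, 163) ≈ 3.0118e+6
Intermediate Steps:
V = 1 (V = Add(-2, 3) = 1)
h = 18 (h = Mul(Mul(1, Mul(Add(-2, -1), -1)), 6) = Mul(Mul(1, Mul(-3, -1)), 6) = Mul(Mul(1, 3), 6) = Mul(3, 6) = 18)
Function('S')(X) = Pow(Add(X, Mul(18, Pow(X, -1))), -1)
Mul(Add(-1150, Function('S')(54)), Add(-1400, -1219)) = Mul(Add(-1150, Mul(54, Pow(Add(18, Pow(54, 2)), -1))), Add(-1400, -1219)) = Mul(Add(-1150, Mul(54, Pow(Add(18, 2916), -1))), -2619) = Mul(Add(-1150, Mul(54, Pow(2934, -1))), -2619) = Mul(Add(-1150, Mul(54, Rational(1, 2934))), -2619) = Mul(Add(-1150, Rational(3, 163)), -2619) = Mul(Rational(-187447, 163), -2619) = Rational(490923693, 163)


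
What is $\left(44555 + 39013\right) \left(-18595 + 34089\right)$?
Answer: $1294802592$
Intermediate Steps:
$\left(44555 + 39013\right) \left(-18595 + 34089\right) = 83568 \cdot 15494 = 1294802592$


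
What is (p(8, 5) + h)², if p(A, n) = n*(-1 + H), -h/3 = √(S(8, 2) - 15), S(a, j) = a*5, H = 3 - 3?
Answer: 400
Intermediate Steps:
H = 0
S(a, j) = 5*a
h = -15 (h = -3*√(5*8 - 15) = -3*√(40 - 15) = -3*√25 = -3*5 = -15)
p(A, n) = -n (p(A, n) = n*(-1 + 0) = n*(-1) = -n)
(p(8, 5) + h)² = (-1*5 - 15)² = (-5 - 15)² = (-20)² = 400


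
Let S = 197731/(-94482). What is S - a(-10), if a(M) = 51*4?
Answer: -19472059/94482 ≈ -206.09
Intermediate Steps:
a(M) = 204
S = -197731/94482 (S = 197731*(-1/94482) = -197731/94482 ≈ -2.0928)
S - a(-10) = -197731/94482 - 1*204 = -197731/94482 - 204 = -19472059/94482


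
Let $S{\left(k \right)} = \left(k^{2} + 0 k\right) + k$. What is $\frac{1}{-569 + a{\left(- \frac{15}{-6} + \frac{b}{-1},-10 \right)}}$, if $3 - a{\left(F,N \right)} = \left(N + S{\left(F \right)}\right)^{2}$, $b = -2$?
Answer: $- \frac{16}{12537} \approx -0.0012762$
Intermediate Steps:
$S{\left(k \right)} = k + k^{2}$ ($S{\left(k \right)} = \left(k^{2} + 0\right) + k = k^{2} + k = k + k^{2}$)
$a{\left(F,N \right)} = 3 - \left(N + F \left(1 + F\right)\right)^{2}$
$\frac{1}{-569 + a{\left(- \frac{15}{-6} + \frac{b}{-1},-10 \right)}} = \frac{1}{-569 + \left(3 - \left(-10 + \left(- \frac{15}{-6} - \frac{2}{-1}\right) \left(1 - \left(-2 - \frac{5}{2}\right)\right)\right)^{2}\right)} = \frac{1}{-569 + \left(3 - \left(-10 + \left(\left(-15\right) \left(- \frac{1}{6}\right) - -2\right) \left(1 - - \frac{9}{2}\right)\right)^{2}\right)} = \frac{1}{-569 + \left(3 - \left(-10 + \left(\frac{5}{2} + 2\right) \left(1 + \left(\frac{5}{2} + 2\right)\right)\right)^{2}\right)} = \frac{1}{-569 + \left(3 - \left(-10 + \frac{9 \left(1 + \frac{9}{2}\right)}{2}\right)^{2}\right)} = \frac{1}{-569 + \left(3 - \left(-10 + \frac{9}{2} \cdot \frac{11}{2}\right)^{2}\right)} = \frac{1}{-569 + \left(3 - \left(-10 + \frac{99}{4}\right)^{2}\right)} = \frac{1}{-569 + \left(3 - \left(\frac{59}{4}\right)^{2}\right)} = \frac{1}{-569 + \left(3 - \frac{3481}{16}\right)} = \frac{1}{-569 - \frac{3433}{16}} = \frac{1}{- \frac{12537}{16}} = - \frac{16}{12537}$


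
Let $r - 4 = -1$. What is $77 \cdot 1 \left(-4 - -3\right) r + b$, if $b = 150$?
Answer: $-81$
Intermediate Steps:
$r = 3$ ($r = 4 - 1 = 3$)
$77 \cdot 1 \left(-4 - -3\right) r + b = 77 \cdot 1 \left(-4 - -3\right) 3 + 150 = 77 \cdot 1 \left(-4 + 3\right) 3 + 150 = 77 \cdot 1 \left(-1\right) 3 + 150 = 77 \left(\left(-1\right) 3\right) + 150 = 77 \left(-3\right) + 150 = -231 + 150 = -81$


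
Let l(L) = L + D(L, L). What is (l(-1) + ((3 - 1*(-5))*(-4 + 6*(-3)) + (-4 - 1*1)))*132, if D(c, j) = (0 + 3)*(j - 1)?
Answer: -24816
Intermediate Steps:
D(c, j) = -3 + 3*j (D(c, j) = 3*(-1 + j) = -3 + 3*j)
l(L) = -3 + 4*L (l(L) = L + (-3 + 3*L) = -3 + 4*L)
(l(-1) + ((3 - 1*(-5))*(-4 + 6*(-3)) + (-4 - 1*1)))*132 = ((-3 + 4*(-1)) + ((3 - 1*(-5))*(-4 + 6*(-3)) + (-4 - 1*1)))*132 = ((-3 - 4) + ((3 + 5)*(-4 - 18) + (-4 - 1)))*132 = (-7 + (8*(-22) - 5))*132 = (-7 + (-176 - 5))*132 = (-7 - 181)*132 = -188*132 = -24816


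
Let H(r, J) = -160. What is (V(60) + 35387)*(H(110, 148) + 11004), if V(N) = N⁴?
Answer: 140921976628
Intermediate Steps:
(V(60) + 35387)*(H(110, 148) + 11004) = (60⁴ + 35387)*(-160 + 11004) = (12960000 + 35387)*10844 = 12995387*10844 = 140921976628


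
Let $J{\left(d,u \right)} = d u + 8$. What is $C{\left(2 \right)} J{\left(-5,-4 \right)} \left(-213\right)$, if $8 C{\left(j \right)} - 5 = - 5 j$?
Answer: $\frac{7455}{2} \approx 3727.5$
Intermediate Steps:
$C{\left(j \right)} = \frac{5}{8} - \frac{5 j}{8}$ ($C{\left(j \right)} = \frac{5}{8} + \frac{\left(-5\right) j}{8} = \frac{5}{8} - \frac{5 j}{8}$)
$J{\left(d,u \right)} = 8 + d u$
$C{\left(2 \right)} J{\left(-5,-4 \right)} \left(-213\right) = \left(\frac{5}{8} - \frac{5}{4}\right) \left(8 - -20\right) \left(-213\right) = \left(\frac{5}{8} - \frac{5}{4}\right) \left(8 + 20\right) \left(-213\right) = \left(- \frac{5}{8}\right) 28 \left(-213\right) = \left(- \frac{35}{2}\right) \left(-213\right) = \frac{7455}{2}$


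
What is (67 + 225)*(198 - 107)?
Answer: 26572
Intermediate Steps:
(67 + 225)*(198 - 107) = 292*91 = 26572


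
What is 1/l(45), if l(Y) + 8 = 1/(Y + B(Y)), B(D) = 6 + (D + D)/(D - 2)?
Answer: -2283/18221 ≈ -0.12529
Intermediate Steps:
B(D) = 6 + 2*D/(-2 + D) (B(D) = 6 + (2*D)/(-2 + D) = 6 + 2*D/(-2 + D))
l(Y) = -8 + 1/(Y + 4*(-3 + 2*Y)/(-2 + Y))
1/l(45) = 1/((94 - 47*45 - 8*45²)/(-12 + 45² + 6*45)) = 1/((94 - 2115 - 8*2025)/(-12 + 2025 + 270)) = 1/((94 - 2115 - 16200)/2283) = 1/((1/2283)*(-18221)) = 1/(-18221/2283) = -2283/18221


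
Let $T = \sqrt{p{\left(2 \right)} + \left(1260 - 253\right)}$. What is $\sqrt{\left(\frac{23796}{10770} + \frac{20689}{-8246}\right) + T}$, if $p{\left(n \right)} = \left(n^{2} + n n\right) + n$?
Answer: $\frac{\sqrt{-65617121196830 + 657259423394700 \sqrt{113}}}{14801570} \approx 5.6206$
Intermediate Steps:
$p{\left(n \right)} = n + 2 n^{2}$ ($p{\left(n \right)} = \left(n^{2} + n^{2}\right) + n = 2 n^{2} + n = n + 2 n^{2}$)
$T = 3 \sqrt{113}$ ($T = \sqrt{2 \left(1 + 2 \cdot 2\right) + \left(1260 - 253\right)} = \sqrt{2 \left(1 + 4\right) + \left(1260 - 253\right)} = \sqrt{2 \cdot 5 + 1007} = \sqrt{10 + 1007} = \sqrt{1017} = 3 \sqrt{113} \approx 31.89$)
$\sqrt{\left(\frac{23796}{10770} + \frac{20689}{-8246}\right) + T} = \sqrt{\left(\frac{23796}{10770} + \frac{20689}{-8246}\right) + 3 \sqrt{113}} = \sqrt{\left(23796 \cdot \frac{1}{10770} + 20689 \left(- \frac{1}{8246}\right)\right) + 3 \sqrt{113}} = \sqrt{\left(\frac{3966}{1795} - \frac{20689}{8246}\right) + 3 \sqrt{113}} = \sqrt{- \frac{4433119}{14801570} + 3 \sqrt{113}}$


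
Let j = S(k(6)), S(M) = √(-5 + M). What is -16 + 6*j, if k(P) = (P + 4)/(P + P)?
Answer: -16 + 5*I*√6 ≈ -16.0 + 12.247*I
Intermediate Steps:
k(P) = (4 + P)/(2*P) (k(P) = (4 + P)/((2*P)) = (4 + P)*(1/(2*P)) = (4 + P)/(2*P))
j = 5*I*√6/6 (j = √(-5 + (½)*(4 + 6)/6) = √(-5 + (½)*(⅙)*10) = √(-5 + ⅚) = √(-25/6) = 5*I*√6/6 ≈ 2.0412*I)
-16 + 6*j = -16 + 6*(5*I*√6/6) = -16 + 5*I*√6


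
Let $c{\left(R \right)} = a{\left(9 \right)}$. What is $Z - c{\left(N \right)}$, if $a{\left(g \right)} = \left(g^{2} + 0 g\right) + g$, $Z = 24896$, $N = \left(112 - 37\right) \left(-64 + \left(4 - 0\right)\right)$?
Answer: $24806$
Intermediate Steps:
$N = -4500$ ($N = 75 \left(-64 + \left(4 + 0\right)\right) = 75 \left(-64 + 4\right) = 75 \left(-60\right) = -4500$)
$a{\left(g \right)} = g + g^{2}$ ($a{\left(g \right)} = \left(g^{2} + 0\right) + g = g^{2} + g = g + g^{2}$)
$c{\left(R \right)} = 90$ ($c{\left(R \right)} = 9 \left(1 + 9\right) = 9 \cdot 10 = 90$)
$Z - c{\left(N \right)} = 24896 - 90 = 24806$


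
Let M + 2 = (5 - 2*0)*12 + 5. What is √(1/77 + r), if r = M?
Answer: 2*√93401/77 ≈ 7.9381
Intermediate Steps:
M = 63 (M = -2 + ((5 - 2*0)*12 + 5) = -2 + ((5 + 0)*12 + 5) = -2 + (5*12 + 5) = -2 + (60 + 5) = -2 + 65 = 63)
r = 63
√(1/77 + r) = √(1/77 + 63) = √(4852/77) = 2*√93401/77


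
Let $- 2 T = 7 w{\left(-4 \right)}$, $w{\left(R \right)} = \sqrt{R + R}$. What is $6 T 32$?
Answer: $- 1344 i \sqrt{2} \approx - 1900.7 i$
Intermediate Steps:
$w{\left(R \right)} = \sqrt{2} \sqrt{R}$ ($w{\left(R \right)} = \sqrt{2 R} = \sqrt{2} \sqrt{R}$)
$T = - 7 i \sqrt{2}$ ($T = - \frac{7 \sqrt{2} \sqrt{-4}}{2} = - \frac{7 \sqrt{2} \cdot 2 i}{2} = - \frac{7 \cdot 2 i \sqrt{2}}{2} = - \frac{14 i \sqrt{2}}{2} = - 7 i \sqrt{2} \approx - 9.8995 i$)
$6 T 32 = 6 \left(- 7 i \sqrt{2}\right) 32 = - 42 i \sqrt{2} \cdot 32 = - 1344 i \sqrt{2}$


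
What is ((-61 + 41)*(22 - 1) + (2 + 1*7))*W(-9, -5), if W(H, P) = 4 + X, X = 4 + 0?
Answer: -3288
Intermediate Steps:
X = 4
W(H, P) = 8 (W(H, P) = 4 + 4 = 8)
((-61 + 41)*(22 - 1) + (2 + 1*7))*W(-9, -5) = ((-61 + 41)*(22 - 1) + (2 + 1*7))*8 = (-20*21 + (2 + 7))*8 = (-420 + 9)*8 = -411*8 = -3288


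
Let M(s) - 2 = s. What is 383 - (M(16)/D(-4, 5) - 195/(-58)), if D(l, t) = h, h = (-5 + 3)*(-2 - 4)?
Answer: 10966/29 ≈ 378.14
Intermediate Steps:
M(s) = 2 + s
h = 12 (h = -2*(-6) = 12)
D(l, t) = 12
383 - (M(16)/D(-4, 5) - 195/(-58)) = 383 - ((2 + 16)/12 - 195/(-58)) = 383 - (18*(1/12) - 195*(-1/58)) = 383 - (3/2 + 195/58) = 383 - 1*141/29 = 383 - 141/29 = 10966/29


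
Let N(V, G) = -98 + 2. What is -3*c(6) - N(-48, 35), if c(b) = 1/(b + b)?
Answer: 383/4 ≈ 95.750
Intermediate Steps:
N(V, G) = -96
c(b) = 1/(2*b)
-3*c(6) - N(-48, 35) = -3/(2*6) - 1*(-96) = -3/(2*6) + 96 = -3*1/12 + 96 = -¼ + 96 = 383/4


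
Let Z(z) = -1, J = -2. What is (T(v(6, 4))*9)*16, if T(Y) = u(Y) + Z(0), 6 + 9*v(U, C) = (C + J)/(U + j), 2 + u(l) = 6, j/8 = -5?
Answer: 432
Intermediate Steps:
j = -40 (j = 8*(-5) = -40)
u(l) = 4 (u(l) = -2 + 6 = 4)
v(U, C) = -2/3 + (-2 + C)/(9*(-40 + U)) (v(U, C) = -2/3 + ((C - 2)/(U - 40))/9 = -2/3 + ((-2 + C)/(-40 + U))/9 = -2/3 + (-2 + C)/(9*(-40 + U)))
T(Y) = 3 (T(Y) = 4 - 1 = 3)
(T(v(6, 4))*9)*16 = (3*9)*16 = 27*16 = 432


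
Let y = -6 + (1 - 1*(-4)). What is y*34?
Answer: -34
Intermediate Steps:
y = -1 (y = -6 + (1 + 4) = -6 + 5 = -1)
y*34 = -1*34 = -34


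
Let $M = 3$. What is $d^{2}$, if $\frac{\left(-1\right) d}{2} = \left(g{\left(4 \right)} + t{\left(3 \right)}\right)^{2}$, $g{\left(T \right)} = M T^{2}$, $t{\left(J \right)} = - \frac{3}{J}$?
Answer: $19518724$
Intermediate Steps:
$g{\left(T \right)} = 3 T^{2}$
$d = -4418$ ($d = - 2 \left(3 \cdot 4^{2} - \frac{3}{3}\right)^{2} = - 2 \left(3 \cdot 16 - 1\right)^{2} = - 2 \left(48 - 1\right)^{2} = - 2 \cdot 47^{2} = \left(-2\right) 2209 = -4418$)
$d^{2} = \left(-4418\right)^{2} = 19518724$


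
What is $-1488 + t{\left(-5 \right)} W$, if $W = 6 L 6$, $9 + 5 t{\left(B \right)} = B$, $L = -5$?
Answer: $-984$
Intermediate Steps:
$t{\left(B \right)} = - \frac{9}{5} + \frac{B}{5}$
$W = -180$ ($W = 6 \left(-5\right) 6 = \left(-30\right) 6 = -180$)
$-1488 + t{\left(-5 \right)} W = -1488 + \left(- \frac{9}{5} + \frac{1}{5} \left(-5\right)\right) \left(-180\right) = -1488 + \left(- \frac{9}{5} - 1\right) \left(-180\right) = -1488 - -504 = -1488 + 504 = -984$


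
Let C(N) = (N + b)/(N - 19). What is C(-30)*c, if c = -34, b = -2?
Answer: -1088/49 ≈ -22.204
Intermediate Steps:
C(N) = (-2 + N)/(-19 + N) (C(N) = (N - 2)/(N - 19) = (-2 + N)/(-19 + N))
C(-30)*c = ((-2 - 30)/(-19 - 30))*(-34) = (-32/(-49))*(-34) = -1/49*(-32)*(-34) = (32/49)*(-34) = -1088/49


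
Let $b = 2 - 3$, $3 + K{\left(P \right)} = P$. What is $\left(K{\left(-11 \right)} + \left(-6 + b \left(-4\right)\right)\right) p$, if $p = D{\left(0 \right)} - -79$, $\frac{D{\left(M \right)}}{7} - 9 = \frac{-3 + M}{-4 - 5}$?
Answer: $- \frac{6928}{3} \approx -2309.3$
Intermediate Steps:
$K{\left(P \right)} = -3 + P$
$b = -1$
$D{\left(M \right)} = \frac{196}{3} - \frac{7 M}{9}$ ($D{\left(M \right)} = 63 + 7 \frac{-3 + M}{-4 - 5} = 63 + 7 \frac{-3 + M}{-9} = 63 + 7 \left(-3 + M\right) \left(- \frac{1}{9}\right) = 63 + 7 \left(\frac{1}{3} - \frac{M}{9}\right) = 63 - \left(- \frac{7}{3} + \frac{7 M}{9}\right) = \frac{196}{3} - \frac{7 M}{9}$)
$p = \frac{433}{3}$ ($p = \left(\frac{196}{3} - 0\right) - -79 = \left(\frac{196}{3} + 0\right) + 79 = \frac{196}{3} + 79 = \frac{433}{3} \approx 144.33$)
$\left(K{\left(-11 \right)} + \left(-6 + b \left(-4\right)\right)\right) p = \left(\left(-3 - 11\right) - 2\right) \frac{433}{3} = \left(-14 + \left(-6 + 4\right)\right) \frac{433}{3} = \left(-14 - 2\right) \frac{433}{3} = \left(-16\right) \frac{433}{3} = - \frac{6928}{3}$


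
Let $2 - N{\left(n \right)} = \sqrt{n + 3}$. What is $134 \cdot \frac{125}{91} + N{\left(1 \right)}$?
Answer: $\frac{16750}{91} \approx 184.07$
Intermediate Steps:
$N{\left(n \right)} = 2 - \sqrt{3 + n}$ ($N{\left(n \right)} = 2 - \sqrt{n + 3} = 2 - \sqrt{3 + n}$)
$134 \cdot \frac{125}{91} + N{\left(1 \right)} = 134 \cdot \frac{125}{91} + \left(2 - \sqrt{3 + 1}\right) = 134 \cdot 125 \cdot \frac{1}{91} + \left(2 - \sqrt{4}\right) = 134 \cdot \frac{125}{91} + \left(2 - 2\right) = \frac{16750}{91} + \left(2 - 2\right) = \frac{16750}{91} + 0 = \frac{16750}{91}$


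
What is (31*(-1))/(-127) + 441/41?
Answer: 57278/5207 ≈ 11.000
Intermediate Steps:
(31*(-1))/(-127) + 441/41 = -31*(-1/127) + 441*(1/41) = 31/127 + 441/41 = 57278/5207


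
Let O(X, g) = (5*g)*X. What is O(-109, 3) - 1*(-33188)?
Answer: 31553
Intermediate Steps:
O(X, g) = 5*X*g
O(-109, 3) - 1*(-33188) = 5*(-109)*3 - 1*(-33188) = -1635 + 33188 = 31553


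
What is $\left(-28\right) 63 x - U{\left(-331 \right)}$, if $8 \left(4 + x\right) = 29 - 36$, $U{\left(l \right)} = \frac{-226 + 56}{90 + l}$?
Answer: $\frac{4144619}{482} \approx 8598.8$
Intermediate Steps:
$U{\left(l \right)} = - \frac{170}{90 + l}$
$x = - \frac{39}{8}$ ($x = -4 + \frac{29 - 36}{8} = -4 + \frac{1}{8} \left(-7\right) = -4 - \frac{7}{8} = - \frac{39}{8} \approx -4.875$)
$\left(-28\right) 63 x - U{\left(-331 \right)} = \left(-28\right) 63 \left(- \frac{39}{8}\right) - - \frac{170}{90 - 331} = \left(-1764\right) \left(- \frac{39}{8}\right) - - \frac{170}{-241} = \frac{17199}{2} - \left(-170\right) \left(- \frac{1}{241}\right) = \frac{17199}{2} - \frac{170}{241} = \frac{4144619}{482}$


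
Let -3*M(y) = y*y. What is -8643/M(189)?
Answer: 2881/3969 ≈ 0.72588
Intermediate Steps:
M(y) = -y²/3 (M(y) = -y*y/3 = -y²/3)
-8643/M(189) = -8643/((-⅓*189²)) = -8643/((-⅓*35721)) = -8643/(-11907) = -8643*(-1/11907) = 2881/3969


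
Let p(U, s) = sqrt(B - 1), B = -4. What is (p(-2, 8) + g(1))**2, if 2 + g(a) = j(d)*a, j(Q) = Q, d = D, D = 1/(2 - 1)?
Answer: (1 - I*sqrt(5))**2 ≈ -4.0 - 4.4721*I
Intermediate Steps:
D = 1 (D = 1/1 = 1)
d = 1
g(a) = -2 + a (g(a) = -2 + 1*a = -2 + a)
p(U, s) = I*sqrt(5) (p(U, s) = sqrt(-4 - 1) = sqrt(-5) = I*sqrt(5))
(p(-2, 8) + g(1))**2 = (I*sqrt(5) + (-2 + 1))**2 = (I*sqrt(5) - 1)**2 = (-1 + I*sqrt(5))**2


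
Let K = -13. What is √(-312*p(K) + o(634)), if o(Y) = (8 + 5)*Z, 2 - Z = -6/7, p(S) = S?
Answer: 2*√50141/7 ≈ 63.978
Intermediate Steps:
Z = 20/7 (Z = 2 - (-6)/7 = 2 - 1*(-6/7) = 2 + 6/7 = 20/7 ≈ 2.8571)
o(Y) = 260/7 (o(Y) = (8 + 5)*(20/7) = 13*(20/7) = 260/7)
√(-312*p(K) + o(634)) = √(-312*(-13) + 260/7) = √(4056 + 260/7) = √(28652/7) = 2*√50141/7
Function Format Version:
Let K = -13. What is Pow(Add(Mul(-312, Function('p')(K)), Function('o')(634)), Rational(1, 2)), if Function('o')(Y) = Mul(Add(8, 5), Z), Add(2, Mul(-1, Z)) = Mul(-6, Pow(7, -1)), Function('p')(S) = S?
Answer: Mul(Rational(2, 7), Pow(50141, Rational(1, 2))) ≈ 63.978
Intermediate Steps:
Z = Rational(20, 7) (Z = Add(2, Mul(-1, Mul(-6, Pow(7, -1)))) = Add(2, Mul(-1, Mul(-6, Rational(1, 7)))) = Add(2, Mul(-1, Rational(-6, 7))) = Add(2, Rational(6, 7)) = Rational(20, 7) ≈ 2.8571)
Function('o')(Y) = Rational(260, 7) (Function('o')(Y) = Mul(Add(8, 5), Rational(20, 7)) = Mul(13, Rational(20, 7)) = Rational(260, 7))
Pow(Add(Mul(-312, Function('p')(K)), Function('o')(634)), Rational(1, 2)) = Pow(Add(Mul(-312, -13), Rational(260, 7)), Rational(1, 2)) = Pow(Add(4056, Rational(260, 7)), Rational(1, 2)) = Pow(Rational(28652, 7), Rational(1, 2)) = Mul(Rational(2, 7), Pow(50141, Rational(1, 2)))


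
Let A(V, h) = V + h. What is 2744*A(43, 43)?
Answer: 235984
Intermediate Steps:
2744*A(43, 43) = 2744*(43 + 43) = 2744*86 = 235984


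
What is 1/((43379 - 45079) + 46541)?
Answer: 1/44841 ≈ 2.2301e-5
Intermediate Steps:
1/((43379 - 45079) + 46541) = 1/(-1700 + 46541) = 1/44841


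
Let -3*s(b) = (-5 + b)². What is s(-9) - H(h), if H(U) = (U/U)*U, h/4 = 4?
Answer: -244/3 ≈ -81.333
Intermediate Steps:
h = 16 (h = 4*4 = 16)
H(U) = U (H(U) = 1*U = U)
s(b) = -(-5 + b)²/3
s(-9) - H(h) = -(-5 - 9)²/3 - 1*16 = -⅓*(-14)² - 16 = -⅓*196 - 16 = -196/3 - 16 = -244/3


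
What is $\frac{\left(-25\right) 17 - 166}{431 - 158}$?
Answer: $- \frac{197}{91} \approx -2.1648$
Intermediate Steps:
$\frac{\left(-25\right) 17 - 166}{431 - 158} = \frac{-425 - 166}{273} = \left(-591\right) \frac{1}{273} = - \frac{197}{91}$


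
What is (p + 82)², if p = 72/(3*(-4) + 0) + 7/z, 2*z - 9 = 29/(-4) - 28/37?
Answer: 3579664/441 ≈ 8117.1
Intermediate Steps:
z = 147/296 (z = 9/2 + (29/(-4) - 28/37)/2 = 9/2 + (29*(-¼) - 28*1/37)/2 = 9/2 + (-29/4 - 28/37)/2 = 9/2 + (½)*(-1185/148) = 9/2 - 1185/296 = 147/296 ≈ 0.49662)
p = 170/21 (p = 72/(3*(-4) + 0) + 7/(147/296) = 72/(-12 + 0) + 7*(296/147) = 72/(-12) + 296/21 = 72*(-1/12) + 296/21 = -6 + 296/21 = 170/21 ≈ 8.0952)
(p + 82)² = (170/21 + 82)² = (1892/21)² = 3579664/441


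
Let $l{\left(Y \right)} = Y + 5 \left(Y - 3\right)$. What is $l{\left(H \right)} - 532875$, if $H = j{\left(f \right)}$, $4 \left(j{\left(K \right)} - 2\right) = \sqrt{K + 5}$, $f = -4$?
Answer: $- \frac{1065753}{2} \approx -5.3288 \cdot 10^{5}$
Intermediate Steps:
$j{\left(K \right)} = 2 + \frac{\sqrt{5 + K}}{4}$ ($j{\left(K \right)} = 2 + \frac{\sqrt{K + 5}}{4} = 2 + \frac{\sqrt{5 + K}}{4}$)
$H = \frac{9}{4}$ ($H = 2 + \frac{\sqrt{5 - 4}}{4} = 2 + \frac{\sqrt{1}}{4} = 2 + \frac{1}{4} \cdot 1 = 2 + \frac{1}{4} = \frac{9}{4} \approx 2.25$)
$l{\left(Y \right)} = -15 + 6 Y$ ($l{\left(Y \right)} = Y + 5 \left(-3 + Y\right) = Y + \left(-15 + 5 Y\right) = -15 + 6 Y$)
$l{\left(H \right)} - 532875 = \left(-15 + 6 \cdot \frac{9}{4}\right) - 532875 = \left(-15 + \frac{27}{2}\right) - 532875 = - \frac{3}{2} - 532875 = - \frac{1065753}{2}$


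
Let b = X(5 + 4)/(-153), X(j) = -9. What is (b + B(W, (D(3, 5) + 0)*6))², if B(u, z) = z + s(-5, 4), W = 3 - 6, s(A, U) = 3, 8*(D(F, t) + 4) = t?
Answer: 1366561/4624 ≈ 295.54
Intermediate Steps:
D(F, t) = -4 + t/8
W = -3
B(u, z) = 3 + z (B(u, z) = z + 3 = 3 + z)
b = 1/17 (b = -9/(-153) = -9*(-1/153) = 1/17 ≈ 0.058824)
(b + B(W, (D(3, 5) + 0)*6))² = (1/17 + (3 + ((-4 + (⅛)*5) + 0)*6))² = (1/17 + (3 + ((-4 + 5/8) + 0)*6))² = (1/17 + (3 + (-27/8 + 0)*6))² = (1/17 + (3 - 27/8*6))² = (1/17 + (3 - 81/4))² = (1/17 - 69/4)² = (-1169/68)² = 1366561/4624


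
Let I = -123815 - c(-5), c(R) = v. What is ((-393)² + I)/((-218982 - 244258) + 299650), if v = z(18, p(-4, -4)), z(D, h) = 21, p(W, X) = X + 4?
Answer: -30613/163590 ≈ -0.18713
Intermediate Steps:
p(W, X) = 4 + X
v = 21
c(R) = 21
I = -123836 (I = -123815 - 1*21 = -123815 - 21 = -123836)
((-393)² + I)/((-218982 - 244258) + 299650) = ((-393)² - 123836)/((-218982 - 244258) + 299650) = (154449 - 123836)/(-463240 + 299650) = 30613/(-163590) = 30613*(-1/163590) = -30613/163590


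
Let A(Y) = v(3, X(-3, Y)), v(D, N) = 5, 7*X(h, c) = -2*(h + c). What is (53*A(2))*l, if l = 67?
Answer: 17755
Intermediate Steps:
X(h, c) = -2*c/7 - 2*h/7 (X(h, c) = (-2*(h + c))/7 = (-2*(c + h))/7 = (-2*c - 2*h)/7 = -2*c/7 - 2*h/7)
A(Y) = 5
(53*A(2))*l = (53*5)*67 = 265*67 = 17755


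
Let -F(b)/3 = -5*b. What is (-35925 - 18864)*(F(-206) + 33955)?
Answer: -1691062485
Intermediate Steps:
F(b) = 15*b (F(b) = -(-15)*b = 15*b)
(-35925 - 18864)*(F(-206) + 33955) = (-35925 - 18864)*(15*(-206) + 33955) = -54789*(-3090 + 33955) = -54789*30865 = -1691062485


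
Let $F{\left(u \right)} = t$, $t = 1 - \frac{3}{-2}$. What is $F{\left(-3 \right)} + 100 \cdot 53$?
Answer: $\frac{10605}{2} \approx 5302.5$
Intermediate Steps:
$t = \frac{5}{2}$ ($t = 1 - - \frac{3}{2} = 1 + \frac{3}{2} = \frac{5}{2} \approx 2.5$)
$F{\left(u \right)} = \frac{5}{2}$
$F{\left(-3 \right)} + 100 \cdot 53 = \frac{5}{2} + 100 \cdot 53 = \frac{5}{2} + 5300 = \frac{10605}{2}$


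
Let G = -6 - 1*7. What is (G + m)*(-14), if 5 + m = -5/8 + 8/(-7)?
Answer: 1107/4 ≈ 276.75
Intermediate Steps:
G = -13 (G = -6 - 7 = -13)
m = -379/56 (m = -5 + (-5/8 + 8/(-7)) = -5 + (-5*1/8 + 8*(-1/7)) = -5 + (-5/8 - 8/7) = -5 - 99/56 = -379/56 ≈ -6.7679)
(G + m)*(-14) = (-13 - 379/56)*(-14) = -1107/56*(-14) = 1107/4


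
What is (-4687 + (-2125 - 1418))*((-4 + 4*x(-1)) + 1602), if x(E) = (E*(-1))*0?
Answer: -13151540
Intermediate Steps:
x(E) = 0 (x(E) = -E*0 = 0)
(-4687 + (-2125 - 1418))*((-4 + 4*x(-1)) + 1602) = (-4687 + (-2125 - 1418))*((-4 + 4*0) + 1602) = (-4687 - 3543)*((-4 + 0) + 1602) = -8230*(-4 + 1602) = -8230*1598 = -13151540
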